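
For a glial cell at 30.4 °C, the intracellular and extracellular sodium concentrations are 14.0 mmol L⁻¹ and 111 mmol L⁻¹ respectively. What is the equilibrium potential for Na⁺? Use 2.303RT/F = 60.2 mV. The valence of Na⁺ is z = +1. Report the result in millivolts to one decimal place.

E = (60.2/z) · log₁₀([Na⁺]_out/[Na⁺]_in) with z = +1.
= (60.2/1) · log₁₀(111/14.0) = 60.20 · log₁₀(7.929)
= 60.20 · (0.8992) = 54.13 mV

54.1 mV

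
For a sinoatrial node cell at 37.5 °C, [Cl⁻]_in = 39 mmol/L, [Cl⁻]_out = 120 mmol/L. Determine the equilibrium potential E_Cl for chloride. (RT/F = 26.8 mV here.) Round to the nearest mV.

E = (26.8/z) · ln([Cl⁻]_out/[Cl⁻]_in) with z = -1.
For an anion, dividing by z = -1 reverses the sign.
= (26.8/-1) · ln(120/39) = -26.80 · ln(3.077)
= -26.80 · (1.1239) = -30.12 mV

-30 mV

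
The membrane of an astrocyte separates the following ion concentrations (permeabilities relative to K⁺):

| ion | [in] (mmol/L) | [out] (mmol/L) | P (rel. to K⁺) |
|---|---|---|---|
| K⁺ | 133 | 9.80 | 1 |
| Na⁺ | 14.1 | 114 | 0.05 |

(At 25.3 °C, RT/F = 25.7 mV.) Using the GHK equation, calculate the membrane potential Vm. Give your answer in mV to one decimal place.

Vm = 25.7 · ln[(Σ P·[cation]ₒ + Σ P·[anion]ᵢ) / (Σ P·[cation]ᵢ + Σ P·[anion]ₒ)]
Numerator = 1×9.80 + 0.05×114 = 15.5
Denominator = 1×133 + 0.05×14.1 = 133.7
Vm = 25.7 · ln(0.11593) = 25.7 × (-2.1548) = -55.38 mV

-55.4 mV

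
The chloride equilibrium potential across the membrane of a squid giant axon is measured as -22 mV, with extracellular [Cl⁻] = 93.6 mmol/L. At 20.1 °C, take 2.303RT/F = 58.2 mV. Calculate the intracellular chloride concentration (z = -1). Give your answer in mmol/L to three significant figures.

39.2 mmol/L

Nernst: E = (58.2/-1) · log₁₀([out]/[in]), so log₁₀([out]/[in]) = -22.0 × -1 / 58.2 = 0.3780.
[out]/[in] = 10^(0.3780) = 2.388.
[in] = 93.6 / 2.388 = 39.2 mmol/L.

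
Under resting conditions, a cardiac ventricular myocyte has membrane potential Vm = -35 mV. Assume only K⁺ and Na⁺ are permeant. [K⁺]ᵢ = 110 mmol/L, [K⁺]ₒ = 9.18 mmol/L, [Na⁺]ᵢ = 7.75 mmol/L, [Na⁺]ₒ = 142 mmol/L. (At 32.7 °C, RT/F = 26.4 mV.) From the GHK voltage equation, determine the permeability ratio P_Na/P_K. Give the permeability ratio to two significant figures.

Let α = P_Na/P_K. GHK: Vm = 26.4·ln[(Kₒ + α·Naₒ)/(Kᵢ + α·Naᵢ)].
e^(Vm/26.4) = e^(-35.0/26.4) = 0.2656
So 0.2656·(Kᵢ + α·Naᵢ) = Kₒ + α·Naₒ → α = (0.2656·110.0 − 9.18) / (142.0 − 0.2656·7.75)
α = (29.22 − 9.18) / (142.0 − 2.058) = 20.04/139.9 = 0.1432

0.14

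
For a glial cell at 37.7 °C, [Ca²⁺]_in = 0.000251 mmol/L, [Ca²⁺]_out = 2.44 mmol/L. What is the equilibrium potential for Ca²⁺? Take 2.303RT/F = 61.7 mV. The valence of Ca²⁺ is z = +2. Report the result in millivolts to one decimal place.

E = (61.7/z) · log₁₀([Ca²⁺]_out/[Ca²⁺]_in) with z = +2.
= (61.7/2) · log₁₀(2.44/0.000251) = 30.85 · log₁₀(9721)
= 30.85 · (3.9877) = 123.02 mV

123.0 mV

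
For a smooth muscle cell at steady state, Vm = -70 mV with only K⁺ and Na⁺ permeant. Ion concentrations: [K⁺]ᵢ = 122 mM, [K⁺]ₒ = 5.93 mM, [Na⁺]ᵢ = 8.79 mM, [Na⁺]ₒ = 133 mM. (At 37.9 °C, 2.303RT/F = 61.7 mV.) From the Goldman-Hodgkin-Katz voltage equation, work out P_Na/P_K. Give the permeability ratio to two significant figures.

0.023

Let α = P_Na/P_K. GHK: Vm = 61.7·log₁₀[(Kₒ + α·Naₒ)/(Kᵢ + α·Naᵢ)].
10^(Vm/61.7) = 10^(-70.0/61.7) = 0.073363
So 0.073363·(Kᵢ + α·Naᵢ) = Kₒ + α·Naₒ → α = (0.073363·122.0 − 5.93) / (133.0 − 0.073363·8.79)
α = (8.95 − 5.93) / (133.0 − 0.6449) = 3.02/132.4 = 0.02282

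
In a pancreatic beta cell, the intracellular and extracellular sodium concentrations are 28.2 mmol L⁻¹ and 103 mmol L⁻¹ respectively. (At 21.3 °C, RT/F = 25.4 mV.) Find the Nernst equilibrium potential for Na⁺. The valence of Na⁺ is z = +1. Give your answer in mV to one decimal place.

32.9 mV

E = (25.4/z) · ln([Na⁺]_out/[Na⁺]_in) with z = +1.
= (25.4/1) · ln(103/28.2) = 25.40 · ln(3.652)
= 25.40 · (1.2954) = 32.90 mV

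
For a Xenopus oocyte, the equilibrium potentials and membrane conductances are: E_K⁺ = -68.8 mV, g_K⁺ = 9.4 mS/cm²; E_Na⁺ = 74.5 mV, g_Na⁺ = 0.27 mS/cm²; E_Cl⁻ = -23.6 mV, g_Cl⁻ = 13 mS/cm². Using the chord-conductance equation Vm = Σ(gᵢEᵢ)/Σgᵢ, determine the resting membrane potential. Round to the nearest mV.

Σ gᵢEᵢ = 9.4·(-68.8) + 0.27·(74.5) + 13·(-23.6) = -933.41
Σ gᵢ = 9.4 + 0.27 + 13 = 22.67
Vm = -933.41 / 22.67 = -41.17 mV

-41 mV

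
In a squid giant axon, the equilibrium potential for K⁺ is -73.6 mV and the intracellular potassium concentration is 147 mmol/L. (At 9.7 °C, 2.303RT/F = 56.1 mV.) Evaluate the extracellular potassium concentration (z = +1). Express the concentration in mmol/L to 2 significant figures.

Nernst: E = (56.1/1) · log₁₀([out]/[in]), so log₁₀([out]/[in]) = -73.6 × 1 / 56.1 = -1.3119.
[out]/[in] = 10^(-1.3119) = 0.04876.
[out] = 0.04876 × 147 = 7.168 mmol/L.

7.2 mmol/L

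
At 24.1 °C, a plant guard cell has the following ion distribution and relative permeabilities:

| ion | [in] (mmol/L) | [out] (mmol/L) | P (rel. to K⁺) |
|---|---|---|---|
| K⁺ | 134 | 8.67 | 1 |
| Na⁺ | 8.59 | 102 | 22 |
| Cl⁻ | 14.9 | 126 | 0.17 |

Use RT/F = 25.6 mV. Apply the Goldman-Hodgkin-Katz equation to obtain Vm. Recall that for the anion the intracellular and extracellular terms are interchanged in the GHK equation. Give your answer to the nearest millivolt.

48 mV

Vm = 25.6 · ln[(Σ P·[cation]ₒ + Σ P·[anion]ᵢ) / (Σ P·[cation]ᵢ + Σ P·[anion]ₒ)]
Numerator = 1×8.67 + 22×102 + 0.17×14.9 = 2255
Denominator = 1×134 + 22×8.59 + 0.17×126 = 344.4
Vm = 25.6 · ln(6.5482) = 25.6 × (1.8792) = 48.11 mV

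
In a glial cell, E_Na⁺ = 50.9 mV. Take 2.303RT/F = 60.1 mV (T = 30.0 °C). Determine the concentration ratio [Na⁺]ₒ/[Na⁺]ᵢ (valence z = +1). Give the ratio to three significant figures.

7.03

log₁₀([out]/[in]) = E·z/(60.1) = 50.9 × 1 / 60.1 = 0.8469
[out]/[in] = 10^(0.8469) = 7.029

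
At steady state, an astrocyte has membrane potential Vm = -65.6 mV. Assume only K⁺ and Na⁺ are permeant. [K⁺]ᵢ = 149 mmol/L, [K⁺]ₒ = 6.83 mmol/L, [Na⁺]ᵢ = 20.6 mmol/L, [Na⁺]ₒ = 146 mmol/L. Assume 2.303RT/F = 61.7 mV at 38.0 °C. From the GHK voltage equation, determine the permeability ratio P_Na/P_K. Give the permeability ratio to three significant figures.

Let α = P_Na/P_K. GHK: Vm = 61.7·log₁₀[(Kₒ + α·Naₒ)/(Kᵢ + α·Naᵢ)].
10^(Vm/61.7) = 10^(-65.6/61.7) = 0.086455
So 0.086455·(Kᵢ + α·Naᵢ) = Kₒ + α·Naₒ → α = (0.086455·149.0 − 6.83) / (146.0 − 0.086455·20.6)
α = (12.88 − 6.83) / (146.0 − 1.781) = 6.052/144.2 = 0.04196

0.0420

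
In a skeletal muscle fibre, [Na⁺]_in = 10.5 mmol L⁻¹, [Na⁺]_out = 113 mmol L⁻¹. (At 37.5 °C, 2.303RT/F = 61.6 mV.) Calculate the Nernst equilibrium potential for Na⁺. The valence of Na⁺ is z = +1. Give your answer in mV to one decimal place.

63.6 mV

E = (61.6/z) · log₁₀([Na⁺]_out/[Na⁺]_in) with z = +1.
= (61.6/1) · log₁₀(113/10.5) = 61.60 · log₁₀(10.76)
= 61.60 · (1.0319) = 63.56 mV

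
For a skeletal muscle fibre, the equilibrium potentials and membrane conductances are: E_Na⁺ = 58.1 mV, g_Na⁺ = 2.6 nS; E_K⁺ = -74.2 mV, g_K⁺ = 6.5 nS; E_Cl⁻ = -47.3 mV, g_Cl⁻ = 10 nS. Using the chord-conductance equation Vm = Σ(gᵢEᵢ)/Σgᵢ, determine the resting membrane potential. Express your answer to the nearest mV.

-42 mV

Σ gᵢEᵢ = 2.6·(58.1) + 6.5·(-74.2) + 10·(-47.3) = -804.24
Σ gᵢ = 2.6 + 6.5 + 10 = 19.1
Vm = -804.24 / 19.1 = -42.11 mV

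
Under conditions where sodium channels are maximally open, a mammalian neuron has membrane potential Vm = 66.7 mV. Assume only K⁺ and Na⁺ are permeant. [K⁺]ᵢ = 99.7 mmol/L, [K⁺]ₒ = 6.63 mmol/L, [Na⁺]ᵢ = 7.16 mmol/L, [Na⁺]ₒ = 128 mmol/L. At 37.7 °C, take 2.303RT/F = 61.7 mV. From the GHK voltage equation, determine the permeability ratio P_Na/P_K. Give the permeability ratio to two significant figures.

Let α = P_Na/P_K. GHK: Vm = 61.7·log₁₀[(Kₒ + α·Naₒ)/(Kᵢ + α·Naᵢ)].
10^(Vm/61.7) = 10^(66.7/61.7) = 12.051
So 12.051·(Kᵢ + α·Naᵢ) = Kₒ + α·Naₒ → α = (12.051·99.7 − 6.63) / (128.0 − 12.051·7.16)
α = (1202 − 6.63) / (128.0 − 86.29) = 1195/41.71 = 28.65

29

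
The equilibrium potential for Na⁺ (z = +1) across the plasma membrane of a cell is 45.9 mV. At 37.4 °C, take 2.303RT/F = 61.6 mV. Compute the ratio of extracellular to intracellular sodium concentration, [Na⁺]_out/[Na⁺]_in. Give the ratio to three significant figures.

5.56

log₁₀([out]/[in]) = E·z/(61.6) = 45.9 × 1 / 61.6 = 0.7451
[out]/[in] = 10^(0.7451) = 5.561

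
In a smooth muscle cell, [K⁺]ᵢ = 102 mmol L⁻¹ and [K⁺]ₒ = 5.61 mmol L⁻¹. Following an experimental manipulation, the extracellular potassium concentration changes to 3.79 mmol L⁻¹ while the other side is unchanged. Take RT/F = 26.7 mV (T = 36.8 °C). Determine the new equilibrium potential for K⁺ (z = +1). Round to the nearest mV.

After the shift: [K⁺]_out = 3.79, [K⁺]_in = 102 mmol L⁻¹.
E_new = (26.7/1)·ln(3.79/102) = 26.70 · (-3.2926) = -87.91 mV

-88 mV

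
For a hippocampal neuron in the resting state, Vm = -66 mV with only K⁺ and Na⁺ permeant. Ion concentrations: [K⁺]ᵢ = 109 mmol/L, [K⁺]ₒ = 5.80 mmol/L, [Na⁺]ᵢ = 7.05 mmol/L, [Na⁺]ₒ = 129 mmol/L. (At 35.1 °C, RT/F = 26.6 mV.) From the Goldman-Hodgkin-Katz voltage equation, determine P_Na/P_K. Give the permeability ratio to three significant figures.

Let α = P_Na/P_K. GHK: Vm = 26.6·ln[(Kₒ + α·Naₒ)/(Kᵢ + α·Naᵢ)].
e^(Vm/26.6) = e^(-66.0/26.6) = 0.083643
So 0.083643·(Kᵢ + α·Naᵢ) = Kₒ + α·Naₒ → α = (0.083643·109.0 − 5.8) / (129.0 − 0.083643·7.05)
α = (9.117 − 5.8) / (129.0 − 0.5897) = 3.317/128.4 = 0.02583

0.0258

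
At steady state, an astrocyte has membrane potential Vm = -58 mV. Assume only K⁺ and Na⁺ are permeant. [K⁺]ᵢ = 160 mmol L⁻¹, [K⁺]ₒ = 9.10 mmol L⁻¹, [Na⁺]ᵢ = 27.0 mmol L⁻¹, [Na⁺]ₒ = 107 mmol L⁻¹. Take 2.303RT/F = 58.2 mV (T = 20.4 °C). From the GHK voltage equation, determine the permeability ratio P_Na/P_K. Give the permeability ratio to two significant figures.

0.067

Let α = P_Na/P_K. GHK: Vm = 58.2·log₁₀[(Kₒ + α·Naₒ)/(Kᵢ + α·Naᵢ)].
10^(Vm/58.2) = 10^(-58.0/58.2) = 0.10079
So 0.10079·(Kᵢ + α·Naᵢ) = Kₒ + α·Naₒ → α = (0.10079·160.0 − 9.1) / (107.0 − 0.10079·27.0)
α = (16.13 − 9.1) / (107.0 − 2.721) = 7.027/104.3 = 0.06739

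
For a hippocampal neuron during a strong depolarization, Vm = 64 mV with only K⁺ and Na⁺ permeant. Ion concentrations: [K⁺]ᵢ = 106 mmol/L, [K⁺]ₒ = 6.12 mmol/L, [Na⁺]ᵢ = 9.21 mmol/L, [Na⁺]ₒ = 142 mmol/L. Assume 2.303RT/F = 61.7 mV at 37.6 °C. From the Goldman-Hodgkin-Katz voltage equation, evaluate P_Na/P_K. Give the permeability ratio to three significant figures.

Let α = P_Na/P_K. GHK: Vm = 61.7·log₁₀[(Kₒ + α·Naₒ)/(Kᵢ + α·Naᵢ)].
10^(Vm/61.7) = 10^(64.0/61.7) = 10.896
So 10.896·(Kᵢ + α·Naᵢ) = Kₒ + α·Naₒ → α = (10.896·106.0 − 6.12) / (142.0 − 10.896·9.21)
α = (1155 − 6.12) / (142.0 − 100.4) = 1149/41.65 = 27.59

27.6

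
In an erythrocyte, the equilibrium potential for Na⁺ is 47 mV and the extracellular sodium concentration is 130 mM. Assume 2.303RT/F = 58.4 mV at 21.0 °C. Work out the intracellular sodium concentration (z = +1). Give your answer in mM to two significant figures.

Nernst: E = (58.4/1) · log₁₀([out]/[in]), so log₁₀([out]/[in]) = 47.0 × 1 / 58.4 = 0.8048.
[out]/[in] = 10^(0.8048) = 6.38.
[in] = 130 / 6.38 = 20.38 mM.

20 mM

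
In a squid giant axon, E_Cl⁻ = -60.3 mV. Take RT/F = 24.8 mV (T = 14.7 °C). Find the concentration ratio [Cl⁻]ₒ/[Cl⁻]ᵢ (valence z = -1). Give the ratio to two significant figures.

11

ln([out]/[in]) = E·z/(24.8) = -60.3 × -1 / 24.8 = 2.4315
[out]/[in] = e^(2.4315) = 11.38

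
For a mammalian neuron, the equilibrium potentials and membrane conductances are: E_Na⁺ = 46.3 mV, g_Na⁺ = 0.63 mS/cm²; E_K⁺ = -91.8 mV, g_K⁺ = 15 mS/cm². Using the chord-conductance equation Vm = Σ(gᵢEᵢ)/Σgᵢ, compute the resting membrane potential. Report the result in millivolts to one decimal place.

-86.2 mV

Σ gᵢEᵢ = 0.63·(46.3) + 15·(-91.8) = -1347.83
Σ gᵢ = 0.63 + 15 = 15.63
Vm = -1347.83 / 15.63 = -86.23 mV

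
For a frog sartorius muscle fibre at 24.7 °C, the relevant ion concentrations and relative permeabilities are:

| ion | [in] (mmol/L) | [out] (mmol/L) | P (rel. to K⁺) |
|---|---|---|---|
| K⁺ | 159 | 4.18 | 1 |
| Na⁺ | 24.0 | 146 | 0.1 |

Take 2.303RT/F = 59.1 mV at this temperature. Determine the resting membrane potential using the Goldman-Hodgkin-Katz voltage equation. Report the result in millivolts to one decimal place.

Vm = 59.1 · log₁₀[(Σ P·[cation]ₒ + Σ P·[anion]ᵢ) / (Σ P·[cation]ᵢ + Σ P·[anion]ₒ)]
Numerator = 1×4.18 + 0.1×146 = 18.78
Denominator = 1×159 + 0.1×24.0 = 161.4
Vm = 59.1 · log₁₀(0.11636) = 59.1 × (-0.9342) = -55.21 mV

-55.2 mV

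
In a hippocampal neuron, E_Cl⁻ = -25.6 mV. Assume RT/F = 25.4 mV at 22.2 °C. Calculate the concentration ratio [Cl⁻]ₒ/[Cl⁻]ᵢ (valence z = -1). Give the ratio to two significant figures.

2.7

ln([out]/[in]) = E·z/(25.4) = -25.6 × -1 / 25.4 = 1.0079
[out]/[in] = e^(1.0079) = 2.74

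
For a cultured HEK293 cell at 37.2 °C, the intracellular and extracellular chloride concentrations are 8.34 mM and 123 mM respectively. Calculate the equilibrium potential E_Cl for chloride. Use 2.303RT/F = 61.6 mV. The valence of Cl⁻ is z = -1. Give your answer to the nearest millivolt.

E = (61.6/z) · log₁₀([Cl⁻]_out/[Cl⁻]_in) with z = -1.
For an anion, dividing by z = -1 reverses the sign.
= (61.6/-1) · log₁₀(123/8.34) = -61.60 · log₁₀(14.75)
= -61.60 · (1.1687) = -71.99 mV

-72 mV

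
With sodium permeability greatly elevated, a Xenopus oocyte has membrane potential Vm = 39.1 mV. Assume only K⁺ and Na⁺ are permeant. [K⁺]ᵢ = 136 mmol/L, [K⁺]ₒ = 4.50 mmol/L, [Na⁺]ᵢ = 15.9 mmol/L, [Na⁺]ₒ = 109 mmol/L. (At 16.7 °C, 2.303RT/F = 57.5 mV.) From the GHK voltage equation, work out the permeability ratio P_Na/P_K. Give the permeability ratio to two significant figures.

Let α = P_Na/P_K. GHK: Vm = 57.5·log₁₀[(Kₒ + α·Naₒ)/(Kᵢ + α·Naᵢ)].
10^(Vm/57.5) = 10^(39.1/57.5) = 4.7863
So 4.7863·(Kᵢ + α·Naᵢ) = Kₒ + α·Naₒ → α = (4.7863·136.0 − 4.5) / (109.0 − 4.7863·15.9)
α = (650.9 − 4.5) / (109.0 − 76.1) = 646.4/32.9 = 19.65

20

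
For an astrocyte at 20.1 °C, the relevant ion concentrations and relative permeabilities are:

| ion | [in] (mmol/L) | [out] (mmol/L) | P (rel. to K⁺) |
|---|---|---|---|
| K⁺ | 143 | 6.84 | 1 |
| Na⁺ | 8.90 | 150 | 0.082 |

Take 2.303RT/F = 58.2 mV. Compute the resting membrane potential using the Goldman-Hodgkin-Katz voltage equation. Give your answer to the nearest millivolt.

-51 mV

Vm = 58.2 · log₁₀[(Σ P·[cation]ₒ + Σ P·[anion]ᵢ) / (Σ P·[cation]ᵢ + Σ P·[anion]ₒ)]
Numerator = 1×6.84 + 0.082×150 = 19.14
Denominator = 1×143 + 0.082×8.90 = 143.7
Vm = 58.2 · log₁₀(0.13317) = 58.2 × (-0.8756) = -50.96 mV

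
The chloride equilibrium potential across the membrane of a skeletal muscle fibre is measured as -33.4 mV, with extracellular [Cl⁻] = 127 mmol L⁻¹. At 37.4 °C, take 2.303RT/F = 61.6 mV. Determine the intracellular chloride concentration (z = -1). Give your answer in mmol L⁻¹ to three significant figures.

36.4 mmol L⁻¹

Nernst: E = (61.6/-1) · log₁₀([out]/[in]), so log₁₀([out]/[in]) = -33.4 × -1 / 61.6 = 0.5422.
[out]/[in] = 10^(0.5422) = 3.485.
[in] = 127 / 3.485 = 36.44 mmol L⁻¹.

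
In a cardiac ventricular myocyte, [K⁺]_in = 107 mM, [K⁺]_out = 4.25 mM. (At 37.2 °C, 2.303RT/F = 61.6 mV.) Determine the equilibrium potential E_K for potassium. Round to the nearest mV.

-86 mV

E = (61.6/z) · log₁₀([K⁺]_out/[K⁺]_in) with z = +1.
= (61.6/1) · log₁₀(4.25/107) = 61.60 · log₁₀(0.03972)
= 61.60 · (-1.4010) = -86.30 mV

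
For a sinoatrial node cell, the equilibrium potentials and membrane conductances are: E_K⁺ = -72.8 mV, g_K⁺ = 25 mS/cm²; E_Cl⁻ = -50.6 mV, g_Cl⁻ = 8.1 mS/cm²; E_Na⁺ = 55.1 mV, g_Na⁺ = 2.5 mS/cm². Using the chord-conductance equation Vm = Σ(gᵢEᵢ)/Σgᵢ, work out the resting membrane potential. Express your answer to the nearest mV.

Σ gᵢEᵢ = 25·(-72.8) + 8.1·(-50.6) + 2.5·(55.1) = -2092.11
Σ gᵢ = 25 + 8.1 + 2.5 = 35.6
Vm = -2092.11 / 35.6 = -58.77 mV

-59 mV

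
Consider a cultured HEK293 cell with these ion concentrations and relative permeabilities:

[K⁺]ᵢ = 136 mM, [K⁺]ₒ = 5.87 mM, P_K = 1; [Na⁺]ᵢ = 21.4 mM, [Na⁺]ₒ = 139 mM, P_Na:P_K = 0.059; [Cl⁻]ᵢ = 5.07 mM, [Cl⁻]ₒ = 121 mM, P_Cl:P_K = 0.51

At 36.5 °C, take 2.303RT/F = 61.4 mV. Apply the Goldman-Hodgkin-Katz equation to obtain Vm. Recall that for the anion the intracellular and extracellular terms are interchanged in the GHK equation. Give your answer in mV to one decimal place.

-66.1 mV

Vm = 61.4 · log₁₀[(Σ P·[cation]ₒ + Σ P·[anion]ᵢ) / (Σ P·[cation]ᵢ + Σ P·[anion]ₒ)]
Numerator = 1×5.87 + 0.059×139 + 0.51×5.07 = 16.66
Denominator = 1×136 + 0.059×21.4 + 0.51×121 = 199
Vm = 61.4 · log₁₀(0.083714) = 61.4 × (-1.0772) = -66.14 mV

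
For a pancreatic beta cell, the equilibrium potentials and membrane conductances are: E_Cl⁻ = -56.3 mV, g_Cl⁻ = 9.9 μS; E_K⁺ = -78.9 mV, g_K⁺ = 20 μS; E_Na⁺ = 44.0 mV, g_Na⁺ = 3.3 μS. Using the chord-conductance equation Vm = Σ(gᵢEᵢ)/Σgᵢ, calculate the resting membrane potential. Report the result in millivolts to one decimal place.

-59.9 mV

Σ gᵢEᵢ = 9.9·(-56.3) + 20·(-78.9) + 3.3·(44.0) = -1990.17
Σ gᵢ = 9.9 + 20 + 3.3 = 33.2
Vm = -1990.17 / 33.2 = -59.94 mV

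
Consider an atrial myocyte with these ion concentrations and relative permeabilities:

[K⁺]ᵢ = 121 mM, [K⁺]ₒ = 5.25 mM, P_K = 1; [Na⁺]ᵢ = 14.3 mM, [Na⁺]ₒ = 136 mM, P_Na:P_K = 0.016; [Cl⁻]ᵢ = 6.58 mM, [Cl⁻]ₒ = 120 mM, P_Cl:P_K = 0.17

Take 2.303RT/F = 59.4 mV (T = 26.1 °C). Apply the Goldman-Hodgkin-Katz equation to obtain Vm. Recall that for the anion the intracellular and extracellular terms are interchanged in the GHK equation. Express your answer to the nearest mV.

-72 mV

Vm = 59.4 · log₁₀[(Σ P·[cation]ₒ + Σ P·[anion]ᵢ) / (Σ P·[cation]ᵢ + Σ P·[anion]ₒ)]
Numerator = 1×5.25 + 0.016×136 + 0.17×6.58 = 8.545
Denominator = 1×121 + 0.016×14.3 + 0.17×120 = 141.6
Vm = 59.4 · log₁₀(0.060331) = 59.4 × (-1.2195) = -72.44 mV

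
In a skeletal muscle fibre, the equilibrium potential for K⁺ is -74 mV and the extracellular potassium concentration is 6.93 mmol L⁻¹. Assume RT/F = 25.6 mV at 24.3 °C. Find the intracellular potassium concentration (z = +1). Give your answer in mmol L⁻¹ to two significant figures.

120 mmol L⁻¹

Nernst: E = (25.6/1) · ln([out]/[in]), so ln([out]/[in]) = -74.0 × 1 / 25.6 = -2.8906.
[out]/[in] = e^(-2.8906) = 0.05554.
[in] = 6.93 / 0.05554 = 124.8 mmol L⁻¹.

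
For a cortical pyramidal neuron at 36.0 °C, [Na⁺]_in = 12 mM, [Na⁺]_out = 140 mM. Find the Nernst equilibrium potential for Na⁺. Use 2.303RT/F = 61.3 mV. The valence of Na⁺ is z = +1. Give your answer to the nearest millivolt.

E = (61.3/z) · log₁₀([Na⁺]_out/[Na⁺]_in) with z = +1.
= (61.3/1) · log₁₀(140/12) = 61.30 · log₁₀(11.67)
= 61.30 · (1.0669) = 65.40 mV

65 mV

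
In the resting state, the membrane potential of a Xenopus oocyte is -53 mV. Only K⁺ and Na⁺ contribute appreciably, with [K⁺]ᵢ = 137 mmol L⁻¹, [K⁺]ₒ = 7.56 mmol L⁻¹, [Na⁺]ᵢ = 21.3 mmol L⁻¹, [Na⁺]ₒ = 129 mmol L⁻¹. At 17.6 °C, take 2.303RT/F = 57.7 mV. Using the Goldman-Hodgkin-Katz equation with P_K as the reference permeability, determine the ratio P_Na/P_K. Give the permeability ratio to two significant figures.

0.071

Let α = P_Na/P_K. GHK: Vm = 57.7·log₁₀[(Kₒ + α·Naₒ)/(Kᵢ + α·Naᵢ)].
10^(Vm/57.7) = 10^(-53.0/57.7) = 0.12063
So 0.12063·(Kᵢ + α·Naᵢ) = Kₒ + α·Naₒ → α = (0.12063·137.0 − 7.56) / (129.0 − 0.12063·21.3)
α = (16.53 − 7.56) / (129.0 − 2.569) = 8.966/126.4 = 0.07092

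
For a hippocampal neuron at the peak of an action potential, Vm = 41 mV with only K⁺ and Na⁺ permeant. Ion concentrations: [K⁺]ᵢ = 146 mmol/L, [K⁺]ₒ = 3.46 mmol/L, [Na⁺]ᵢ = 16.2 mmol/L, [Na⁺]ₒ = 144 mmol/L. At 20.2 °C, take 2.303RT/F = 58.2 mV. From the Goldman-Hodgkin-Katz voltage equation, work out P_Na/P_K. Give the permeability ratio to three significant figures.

11.9

Let α = P_Na/P_K. GHK: Vm = 58.2·log₁₀[(Kₒ + α·Naₒ)/(Kᵢ + α·Naᵢ)].
10^(Vm/58.2) = 10^(41.0/58.2) = 5.0637
So 5.0637·(Kᵢ + α·Naᵢ) = Kₒ + α·Naₒ → α = (5.0637·146.0 − 3.46) / (144.0 − 5.0637·16.2)
α = (739.3 − 3.46) / (144.0 − 82.03) = 735.8/61.97 = 11.87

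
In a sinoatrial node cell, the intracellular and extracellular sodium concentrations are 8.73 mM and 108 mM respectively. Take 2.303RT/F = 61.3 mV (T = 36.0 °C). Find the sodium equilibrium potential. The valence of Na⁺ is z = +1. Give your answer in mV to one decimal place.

E = (61.3/z) · log₁₀([Na⁺]_out/[Na⁺]_in) with z = +1.
= (61.3/1) · log₁₀(108/8.73) = 61.30 · log₁₀(12.37)
= 61.30 · (1.0924) = 66.96 mV

67.0 mV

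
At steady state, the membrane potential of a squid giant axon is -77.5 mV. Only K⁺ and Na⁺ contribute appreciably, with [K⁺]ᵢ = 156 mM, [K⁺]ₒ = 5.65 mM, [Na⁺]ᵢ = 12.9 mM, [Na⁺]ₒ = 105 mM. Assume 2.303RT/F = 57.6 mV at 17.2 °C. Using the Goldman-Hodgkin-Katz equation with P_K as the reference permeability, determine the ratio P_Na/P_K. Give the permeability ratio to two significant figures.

Let α = P_Na/P_K. GHK: Vm = 57.6·log₁₀[(Kₒ + α·Naₒ)/(Kᵢ + α·Naᵢ)].
10^(Vm/57.6) = 10^(-77.5/57.6) = 0.045135
So 0.045135·(Kᵢ + α·Naᵢ) = Kₒ + α·Naₒ → α = (0.045135·156.0 − 5.65) / (105.0 − 0.045135·12.9)
α = (7.041 − 5.65) / (105.0 − 0.5822) = 1.391/104.4 = 0.01332

0.013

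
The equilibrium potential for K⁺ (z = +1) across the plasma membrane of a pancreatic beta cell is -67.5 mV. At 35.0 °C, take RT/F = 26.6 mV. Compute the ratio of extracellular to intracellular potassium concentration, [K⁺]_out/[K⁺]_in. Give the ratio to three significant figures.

ln([out]/[in]) = E·z/(26.6) = -67.5 × 1 / 26.6 = -2.5376
[out]/[in] = e^(-2.5376) = 0.07906

0.0791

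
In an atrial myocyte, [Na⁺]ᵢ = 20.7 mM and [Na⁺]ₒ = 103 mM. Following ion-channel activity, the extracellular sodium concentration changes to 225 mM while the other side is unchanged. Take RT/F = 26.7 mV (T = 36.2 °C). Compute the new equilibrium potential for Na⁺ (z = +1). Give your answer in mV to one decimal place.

63.7 mV

After the shift: [Na⁺]_out = 225, [Na⁺]_in = 20.7 mM.
E_new = (26.7/1)·ln(225/20.7) = 26.70 · (2.3860) = 63.71 mV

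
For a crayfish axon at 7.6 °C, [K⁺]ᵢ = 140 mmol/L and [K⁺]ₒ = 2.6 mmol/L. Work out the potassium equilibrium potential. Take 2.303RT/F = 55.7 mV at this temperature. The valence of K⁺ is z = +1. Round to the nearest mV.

E = (55.7/z) · log₁₀([K⁺]_out/[K⁺]_in) with z = +1.
= (55.7/1) · log₁₀(2.6/140) = 55.70 · log₁₀(0.01857)
= 55.70 · (-1.7312) = -96.43 mV

-96 mV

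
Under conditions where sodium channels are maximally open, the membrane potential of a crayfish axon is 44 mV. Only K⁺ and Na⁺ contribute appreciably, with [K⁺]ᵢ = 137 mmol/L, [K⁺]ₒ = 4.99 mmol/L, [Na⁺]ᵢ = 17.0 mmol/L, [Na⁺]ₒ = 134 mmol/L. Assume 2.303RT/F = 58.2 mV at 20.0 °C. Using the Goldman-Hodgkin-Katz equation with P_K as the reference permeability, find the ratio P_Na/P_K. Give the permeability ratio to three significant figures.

20.9

Let α = P_Na/P_K. GHK: Vm = 58.2·log₁₀[(Kₒ + α·Naₒ)/(Kᵢ + α·Naᵢ)].
10^(Vm/58.2) = 10^(44.0/58.2) = 5.7018
So 5.7018·(Kᵢ + α·Naᵢ) = Kₒ + α·Naₒ → α = (5.7018·137.0 − 4.99) / (134.0 − 5.7018·17.0)
α = (781.1 − 4.99) / (134.0 − 96.93) = 776.2/37.07 = 20.94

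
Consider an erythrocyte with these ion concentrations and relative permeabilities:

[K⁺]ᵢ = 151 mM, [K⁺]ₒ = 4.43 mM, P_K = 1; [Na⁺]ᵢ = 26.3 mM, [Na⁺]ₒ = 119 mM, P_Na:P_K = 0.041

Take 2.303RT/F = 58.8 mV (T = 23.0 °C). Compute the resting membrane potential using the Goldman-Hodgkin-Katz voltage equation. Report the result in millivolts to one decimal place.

-71.3 mV

Vm = 58.8 · log₁₀[(Σ P·[cation]ₒ + Σ P·[anion]ᵢ) / (Σ P·[cation]ᵢ + Σ P·[anion]ₒ)]
Numerator = 1×4.43 + 0.041×119 = 9.309
Denominator = 1×151 + 0.041×26.3 = 152.1
Vm = 58.8 · log₁₀(0.061212) = 58.8 × (-1.2132) = -71.33 mV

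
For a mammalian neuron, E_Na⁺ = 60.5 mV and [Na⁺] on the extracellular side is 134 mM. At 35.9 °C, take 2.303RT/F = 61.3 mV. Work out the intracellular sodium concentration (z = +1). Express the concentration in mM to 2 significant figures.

14 mM

Nernst: E = (61.3/1) · log₁₀([out]/[in]), so log₁₀([out]/[in]) = 60.5 × 1 / 61.3 = 0.9869.
[out]/[in] = 10^(0.9869) = 9.704.
[in] = 134 / 9.704 = 13.81 mM.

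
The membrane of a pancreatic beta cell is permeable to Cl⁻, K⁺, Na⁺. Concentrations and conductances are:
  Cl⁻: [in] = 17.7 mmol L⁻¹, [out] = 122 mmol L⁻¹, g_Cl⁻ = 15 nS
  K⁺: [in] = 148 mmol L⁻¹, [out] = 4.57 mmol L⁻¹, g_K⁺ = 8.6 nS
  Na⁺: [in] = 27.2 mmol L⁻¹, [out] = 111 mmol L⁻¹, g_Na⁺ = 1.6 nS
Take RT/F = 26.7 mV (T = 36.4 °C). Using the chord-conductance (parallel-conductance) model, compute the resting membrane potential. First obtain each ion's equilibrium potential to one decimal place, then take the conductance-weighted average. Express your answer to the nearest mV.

-60 mV

E_Cl⁻ = (26.7/-1)·ln(122/17.7) = -51.5 mV
E_K⁺ = (26.7/1)·ln(4.57/148) = -92.9 mV
E_Na⁺ = (26.7/1)·ln(111/27.2) = 37.5 mV
Vm = (Σ gᵢEᵢ)/(Σ gᵢ) = (15·-51.5 + 8.6·-92.9 + 1.6·37.5) / (15 + 8.6 + 1.6)
= -1511.44 / 25.2 = -59.98 mV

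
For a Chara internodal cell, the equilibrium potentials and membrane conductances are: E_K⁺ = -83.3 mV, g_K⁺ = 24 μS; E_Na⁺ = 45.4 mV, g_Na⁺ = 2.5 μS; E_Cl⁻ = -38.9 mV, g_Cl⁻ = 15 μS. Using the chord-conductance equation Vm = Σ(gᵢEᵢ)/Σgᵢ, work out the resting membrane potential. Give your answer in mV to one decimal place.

-59.5 mV

Σ gᵢEᵢ = 24·(-83.3) + 2.5·(45.4) + 15·(-38.9) = -2469.20
Σ gᵢ = 24 + 2.5 + 15 = 41.5
Vm = -2469.20 / 41.5 = -59.50 mV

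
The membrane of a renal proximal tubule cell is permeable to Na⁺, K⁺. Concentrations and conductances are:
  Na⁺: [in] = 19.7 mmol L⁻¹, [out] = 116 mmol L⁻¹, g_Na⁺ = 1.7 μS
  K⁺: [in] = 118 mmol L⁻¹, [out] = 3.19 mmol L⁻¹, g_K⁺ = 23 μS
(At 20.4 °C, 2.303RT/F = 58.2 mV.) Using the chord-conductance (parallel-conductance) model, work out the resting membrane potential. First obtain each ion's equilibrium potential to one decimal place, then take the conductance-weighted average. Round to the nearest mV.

E_Na⁺ = (58.2/1)·log₁₀(116/19.7) = 44.8 mV
E_K⁺ = (58.2/1)·log₁₀(3.19/118) = -91.3 mV
Vm = (Σ gᵢEᵢ)/(Σ gᵢ) = (1.7·44.8 + 23·-91.3) / (1.7 + 23)
= -2023.74 / 24.7 = -81.93 mV

-82 mV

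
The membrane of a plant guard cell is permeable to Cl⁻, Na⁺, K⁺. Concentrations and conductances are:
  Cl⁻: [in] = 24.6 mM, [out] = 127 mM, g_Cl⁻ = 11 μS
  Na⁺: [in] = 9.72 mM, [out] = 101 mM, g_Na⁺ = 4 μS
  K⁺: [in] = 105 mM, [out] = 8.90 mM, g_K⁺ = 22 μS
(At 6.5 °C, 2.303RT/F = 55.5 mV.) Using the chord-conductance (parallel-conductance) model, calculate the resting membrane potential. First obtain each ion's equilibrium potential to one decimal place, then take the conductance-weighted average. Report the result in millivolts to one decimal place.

E_Cl⁻ = (55.5/-1)·log₁₀(127/24.6) = -39.6 mV
E_Na⁺ = (55.5/1)·log₁₀(101/9.72) = 56.4 mV
E_K⁺ = (55.5/1)·log₁₀(8.90/105) = -59.5 mV
Vm = (Σ gᵢEᵢ)/(Σ gᵢ) = (11·-39.6 + 4·56.4 + 22·-59.5) / (11 + 4 + 22)
= -1519.00 / 37 = -41.05 mV

-41.1 mV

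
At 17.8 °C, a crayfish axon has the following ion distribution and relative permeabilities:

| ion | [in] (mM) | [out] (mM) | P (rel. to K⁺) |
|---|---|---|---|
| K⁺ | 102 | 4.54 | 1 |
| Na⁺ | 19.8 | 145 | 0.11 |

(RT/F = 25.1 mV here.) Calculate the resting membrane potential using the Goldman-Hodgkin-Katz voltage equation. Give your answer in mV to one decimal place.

-40.8 mV

Vm = 25.1 · ln[(Σ P·[cation]ₒ + Σ P·[anion]ᵢ) / (Σ P·[cation]ᵢ + Σ P·[anion]ₒ)]
Numerator = 1×4.54 + 0.11×145 = 20.49
Denominator = 1×102 + 0.11×19.8 = 104.2
Vm = 25.1 · ln(0.19668) = 25.1 × (-1.6262) = -40.82 mV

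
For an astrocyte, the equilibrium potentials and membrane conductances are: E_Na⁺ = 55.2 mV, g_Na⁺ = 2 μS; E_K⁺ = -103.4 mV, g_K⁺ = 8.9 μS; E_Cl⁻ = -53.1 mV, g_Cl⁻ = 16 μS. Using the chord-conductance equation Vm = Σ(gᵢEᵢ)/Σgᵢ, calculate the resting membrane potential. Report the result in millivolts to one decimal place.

-61.7 mV

Σ gᵢEᵢ = 2·(55.2) + 8.9·(-103.4) + 16·(-53.1) = -1659.46
Σ gᵢ = 2 + 8.9 + 16 = 26.9
Vm = -1659.46 / 26.9 = -61.69 mV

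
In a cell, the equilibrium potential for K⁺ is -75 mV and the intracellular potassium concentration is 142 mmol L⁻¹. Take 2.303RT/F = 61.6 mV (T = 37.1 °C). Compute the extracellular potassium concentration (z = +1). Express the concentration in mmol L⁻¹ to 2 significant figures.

Nernst: E = (61.6/1) · log₁₀([out]/[in]), so log₁₀([out]/[in]) = -75.0 × 1 / 61.6 = -1.2175.
[out]/[in] = 10^(-1.2175) = 0.0606.
[out] = 0.0606 × 142 = 8.605 mmol L⁻¹.

8.6 mmol L⁻¹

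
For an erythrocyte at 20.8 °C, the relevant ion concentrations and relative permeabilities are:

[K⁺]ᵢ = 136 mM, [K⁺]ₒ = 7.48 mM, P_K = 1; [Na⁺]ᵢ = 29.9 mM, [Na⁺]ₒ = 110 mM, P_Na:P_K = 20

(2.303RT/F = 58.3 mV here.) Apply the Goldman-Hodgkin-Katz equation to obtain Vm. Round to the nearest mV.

28 mV

Vm = 58.3 · log₁₀[(Σ P·[cation]ₒ + Σ P·[anion]ᵢ) / (Σ P·[cation]ᵢ + Σ P·[anion]ₒ)]
Numerator = 1×7.48 + 20×110 = 2207
Denominator = 1×136 + 20×29.9 = 734
Vm = 58.3 · log₁₀(3.0075) = 58.3 × (0.4782) = 27.88 mV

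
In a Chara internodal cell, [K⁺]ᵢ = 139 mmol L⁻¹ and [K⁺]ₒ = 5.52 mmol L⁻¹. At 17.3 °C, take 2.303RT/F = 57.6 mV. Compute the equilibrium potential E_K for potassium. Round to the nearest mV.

-81 mV

E = (57.6/z) · log₁₀([K⁺]_out/[K⁺]_in) with z = +1.
= (57.6/1) · log₁₀(5.52/139) = 57.60 · log₁₀(0.03971)
= 57.60 · (-1.4011) = -80.70 mV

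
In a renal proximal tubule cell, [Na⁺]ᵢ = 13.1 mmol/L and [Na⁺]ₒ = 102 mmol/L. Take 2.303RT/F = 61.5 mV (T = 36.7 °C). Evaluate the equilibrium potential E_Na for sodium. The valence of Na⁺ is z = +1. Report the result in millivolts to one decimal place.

E = (61.5/z) · log₁₀([Na⁺]_out/[Na⁺]_in) with z = +1.
= (61.5/1) · log₁₀(102/13.1) = 61.50 · log₁₀(7.786)
= 61.50 · (0.8913) = 54.82 mV

54.8 mV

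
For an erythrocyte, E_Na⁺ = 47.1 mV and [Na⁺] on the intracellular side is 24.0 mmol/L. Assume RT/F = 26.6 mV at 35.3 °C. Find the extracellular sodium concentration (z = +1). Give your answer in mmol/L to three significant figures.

Nernst: E = (26.6/1) · ln([out]/[in]), so ln([out]/[in]) = 47.1 × 1 / 26.6 = 1.7707.
[out]/[in] = e^(1.7707) = 5.875.
[out] = 5.875 × 24.0 = 141 mmol/L.

141 mmol/L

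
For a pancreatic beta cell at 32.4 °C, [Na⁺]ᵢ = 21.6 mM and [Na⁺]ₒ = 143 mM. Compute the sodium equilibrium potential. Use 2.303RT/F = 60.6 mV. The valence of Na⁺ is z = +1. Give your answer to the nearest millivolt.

E = (60.6/z) · log₁₀([Na⁺]_out/[Na⁺]_in) with z = +1.
= (60.6/1) · log₁₀(143/21.6) = 60.60 · log₁₀(6.62)
= 60.60 · (0.8209) = 49.75 mV

50 mV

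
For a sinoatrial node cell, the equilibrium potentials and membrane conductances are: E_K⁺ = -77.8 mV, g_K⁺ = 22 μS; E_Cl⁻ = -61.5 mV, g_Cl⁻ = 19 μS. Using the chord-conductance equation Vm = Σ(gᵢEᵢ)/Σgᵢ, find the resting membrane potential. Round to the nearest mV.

-70 mV

Σ gᵢEᵢ = 22·(-77.8) + 19·(-61.5) = -2880.10
Σ gᵢ = 22 + 19 = 41
Vm = -2880.10 / 41 = -70.25 mV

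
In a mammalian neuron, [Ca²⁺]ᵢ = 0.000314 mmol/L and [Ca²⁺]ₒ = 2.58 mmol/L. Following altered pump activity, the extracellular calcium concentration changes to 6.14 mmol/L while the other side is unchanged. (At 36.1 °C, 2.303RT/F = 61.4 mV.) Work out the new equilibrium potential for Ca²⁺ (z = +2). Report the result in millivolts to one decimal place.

After the shift: [Ca²⁺]_out = 6.14, [Ca²⁺]_in = 0.000314 mmol/L.
E_new = (61.4/2)·log₁₀(6.14/0.000314) = 30.70 · (4.2912) = 131.74 mV

131.7 mV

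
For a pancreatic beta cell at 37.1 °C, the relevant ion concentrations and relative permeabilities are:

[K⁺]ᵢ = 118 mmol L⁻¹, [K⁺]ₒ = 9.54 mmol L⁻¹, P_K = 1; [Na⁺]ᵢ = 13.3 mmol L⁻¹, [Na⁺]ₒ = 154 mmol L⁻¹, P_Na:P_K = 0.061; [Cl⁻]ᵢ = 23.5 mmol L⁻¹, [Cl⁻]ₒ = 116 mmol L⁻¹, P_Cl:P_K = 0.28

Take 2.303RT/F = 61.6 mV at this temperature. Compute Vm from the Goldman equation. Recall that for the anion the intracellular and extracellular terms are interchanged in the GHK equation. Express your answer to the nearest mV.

Vm = 61.6 · log₁₀[(Σ P·[cation]ₒ + Σ P·[anion]ᵢ) / (Σ P·[cation]ᵢ + Σ P·[anion]ₒ)]
Numerator = 1×9.54 + 0.061×154 + 0.28×23.5 = 25.51
Denominator = 1×118 + 0.061×13.3 + 0.28×116 = 151.3
Vm = 61.6 · log₁₀(0.16864) = 61.6 × (-0.7730) = -47.62 mV

-48 mV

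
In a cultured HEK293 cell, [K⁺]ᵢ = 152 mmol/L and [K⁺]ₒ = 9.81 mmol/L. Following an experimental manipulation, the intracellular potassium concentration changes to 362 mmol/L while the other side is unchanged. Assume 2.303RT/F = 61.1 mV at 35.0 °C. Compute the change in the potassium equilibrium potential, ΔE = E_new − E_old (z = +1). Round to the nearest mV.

-23 mV

E_old = (61.1/1)·log₁₀(9.81/152) = -72.72 mV
E_new = (61.1/1)·log₁₀(9.81/362) = -95.75 mV
ΔE = -95.75 − (-72.72) = -23.03 mV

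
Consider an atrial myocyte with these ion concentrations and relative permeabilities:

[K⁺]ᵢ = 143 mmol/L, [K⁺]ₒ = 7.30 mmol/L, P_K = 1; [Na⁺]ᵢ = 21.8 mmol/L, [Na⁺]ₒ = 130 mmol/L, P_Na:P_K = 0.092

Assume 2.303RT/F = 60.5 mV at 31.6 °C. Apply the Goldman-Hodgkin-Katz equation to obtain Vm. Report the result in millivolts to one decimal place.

-53.0 mV

Vm = 60.5 · log₁₀[(Σ P·[cation]ₒ + Σ P·[anion]ᵢ) / (Σ P·[cation]ᵢ + Σ P·[anion]ₒ)]
Numerator = 1×7.30 + 0.092×130 = 19.26
Denominator = 1×143 + 0.092×21.8 = 145
Vm = 60.5 · log₁₀(0.13282) = 60.5 × (-0.8767) = -53.04 mV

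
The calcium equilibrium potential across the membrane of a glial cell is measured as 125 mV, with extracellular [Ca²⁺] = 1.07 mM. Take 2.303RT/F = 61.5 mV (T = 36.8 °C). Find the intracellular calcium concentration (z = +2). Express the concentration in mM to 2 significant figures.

Nernst: E = (61.5/2) · log₁₀([out]/[in]), so log₁₀([out]/[in]) = 125.0 × 2 / 61.5 = 4.0650.
[out]/[in] = 10^(4.0650) = 1.162e+04.
[in] = 1.07 / 1.162e+04 = 9.212e-05 mM.

0.000092 mM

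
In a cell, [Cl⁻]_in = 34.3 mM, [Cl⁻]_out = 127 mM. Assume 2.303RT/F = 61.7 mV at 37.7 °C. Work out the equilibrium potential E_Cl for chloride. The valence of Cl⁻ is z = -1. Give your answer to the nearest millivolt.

E = (61.7/z) · log₁₀([Cl⁻]_out/[Cl⁻]_in) with z = -1.
For an anion, dividing by z = -1 reverses the sign.
= (61.7/-1) · log₁₀(127/34.3) = -61.70 · log₁₀(3.703)
= -61.70 · (0.5685) = -35.08 mV

-35 mV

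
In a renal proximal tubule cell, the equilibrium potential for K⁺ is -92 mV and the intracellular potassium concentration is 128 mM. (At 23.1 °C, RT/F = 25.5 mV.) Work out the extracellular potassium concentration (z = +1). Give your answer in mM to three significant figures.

3.47 mM

Nernst: E = (25.5/1) · ln([out]/[in]), so ln([out]/[in]) = -92.0 × 1 / 25.5 = -3.6078.
[out]/[in] = e^(-3.6078) = 0.02711.
[out] = 0.02711 × 128 = 3.47 mM.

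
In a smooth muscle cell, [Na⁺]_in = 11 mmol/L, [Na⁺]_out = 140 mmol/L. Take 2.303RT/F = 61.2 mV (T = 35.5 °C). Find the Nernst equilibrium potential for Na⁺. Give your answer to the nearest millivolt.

68 mV

E = (61.2/z) · log₁₀([Na⁺]_out/[Na⁺]_in) with z = +1.
= (61.2/1) · log₁₀(140/11) = 61.20 · log₁₀(12.73)
= 61.20 · (1.1047) = 67.61 mV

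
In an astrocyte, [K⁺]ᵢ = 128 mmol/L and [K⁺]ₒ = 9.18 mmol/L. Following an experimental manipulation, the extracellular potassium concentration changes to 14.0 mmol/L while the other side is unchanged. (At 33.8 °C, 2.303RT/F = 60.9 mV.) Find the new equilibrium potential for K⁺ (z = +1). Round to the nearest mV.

After the shift: [K⁺]_out = 14.0, [K⁺]_in = 128 mmol/L.
E_new = (60.9/1)·log₁₀(14.0/128) = 60.90 · (-0.9611) = -58.53 mV

-59 mV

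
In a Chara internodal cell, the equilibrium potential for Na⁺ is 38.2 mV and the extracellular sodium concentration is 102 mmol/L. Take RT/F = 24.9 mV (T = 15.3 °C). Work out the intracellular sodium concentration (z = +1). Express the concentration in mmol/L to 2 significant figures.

Nernst: E = (24.9/1) · ln([out]/[in]), so ln([out]/[in]) = 38.2 × 1 / 24.9 = 1.5341.
[out]/[in] = e^(1.5341) = 4.637.
[in] = 102 / 4.637 = 22 mmol/L.

22 mmol/L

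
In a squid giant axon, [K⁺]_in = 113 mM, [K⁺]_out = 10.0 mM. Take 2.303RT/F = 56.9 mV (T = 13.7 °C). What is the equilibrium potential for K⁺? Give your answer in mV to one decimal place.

-59.9 mV

E = (56.9/z) · log₁₀([K⁺]_out/[K⁺]_in) with z = +1.
= (56.9/1) · log₁₀(10.0/113) = 56.90 · log₁₀(0.0885)
= 56.90 · (-1.0531) = -59.92 mV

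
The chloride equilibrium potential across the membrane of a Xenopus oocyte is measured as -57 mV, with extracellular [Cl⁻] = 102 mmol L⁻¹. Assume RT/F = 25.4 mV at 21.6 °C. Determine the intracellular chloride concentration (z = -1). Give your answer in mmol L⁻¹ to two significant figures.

Nernst: E = (25.4/-1) · ln([out]/[in]), so ln([out]/[in]) = -57.0 × -1 / 25.4 = 2.2441.
[out]/[in] = e^(2.2441) = 9.432.
[in] = 102 / 9.432 = 10.81 mmol L⁻¹.

11 mmol L⁻¹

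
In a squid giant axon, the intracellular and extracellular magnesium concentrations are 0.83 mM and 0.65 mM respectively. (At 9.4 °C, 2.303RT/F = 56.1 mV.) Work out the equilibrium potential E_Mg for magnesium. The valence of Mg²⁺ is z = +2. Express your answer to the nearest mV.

E = (56.1/z) · log₁₀([Mg²⁺]_out/[Mg²⁺]_in) with z = +2.
= (56.1/2) · log₁₀(0.65/0.83) = 28.05 · log₁₀(0.7831)
= 28.05 · (-0.1062) = -2.98 mV

-3 mV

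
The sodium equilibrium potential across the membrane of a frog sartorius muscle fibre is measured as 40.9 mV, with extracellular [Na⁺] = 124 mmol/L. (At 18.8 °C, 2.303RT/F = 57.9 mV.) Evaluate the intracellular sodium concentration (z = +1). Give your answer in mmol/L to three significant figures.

24.4 mmol/L

Nernst: E = (57.9/1) · log₁₀([out]/[in]), so log₁₀([out]/[in]) = 40.9 × 1 / 57.9 = 0.7064.
[out]/[in] = 10^(0.7064) = 5.086.
[in] = 124 / 5.086 = 24.38 mmol/L.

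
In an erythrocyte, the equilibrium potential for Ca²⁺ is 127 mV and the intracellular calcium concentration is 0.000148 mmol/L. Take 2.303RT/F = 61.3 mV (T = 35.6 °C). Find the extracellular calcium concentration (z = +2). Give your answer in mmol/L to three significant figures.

Nernst: E = (61.3/2) · log₁₀([out]/[in]), so log₁₀([out]/[in]) = 127.0 × 2 / 61.3 = 4.1436.
[out]/[in] = 10^(4.1436) = 1.392e+04.
[out] = 1.392e+04 × 0.000148 = 2.06 mmol/L.

2.06 mmol/L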